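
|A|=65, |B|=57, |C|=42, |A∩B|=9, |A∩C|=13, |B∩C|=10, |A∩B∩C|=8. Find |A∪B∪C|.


|A∪B∪C| = 65+57+42-9-13-10+8 = 140

|A∪B∪C| = 140


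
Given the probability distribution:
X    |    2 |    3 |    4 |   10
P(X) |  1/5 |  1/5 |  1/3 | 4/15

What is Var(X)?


E[X] = 5
E[X²] = 173/5
Var(X) = E[X²] - (E[X])² = 173/5 - 25 = 48/5

Var(X) = 48/5 ≈ 9.6000


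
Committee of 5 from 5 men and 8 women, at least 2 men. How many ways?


Count by #men:
  2M,3W: C(5,2)×C(8,3)=560
  3M,2W: C(5,3)×C(8,2)=280
  4M,1W: C(5,4)×C(8,1)=40
  5M,0W: C(5,5)×C(8,0)=1
Total = 881

881


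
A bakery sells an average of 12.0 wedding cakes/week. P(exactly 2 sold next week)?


Poisson(λ=12.0): P(X=2) = e^(-λ)×λ^k/k!
= e^(-12.0) × 12.0^2 / 2!
≈ 6.144212353e-06 × 144 / 2 ≈ 0.000442

P(X=2) ≈ 0.000442 ≈ 0.04%


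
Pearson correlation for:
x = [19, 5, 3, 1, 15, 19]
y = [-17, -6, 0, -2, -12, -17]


n=6, Σx=62, Σy=-54, Σxy=-858, Σx²=982, Σy²=762
r = (6×(-858) - 62×(-54))/√((6×982 - 62²)(6×762 - (-54)²))
= -1800/√(2048×1656) = -1800/√3391488 ≈ -1800/1841.5993 ≈ -0.9774

r ≈ -0.9774


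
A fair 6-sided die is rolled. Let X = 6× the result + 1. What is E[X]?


E[die] = (1+6)/2 = 7/2
E[X] = 6×7/2 + 1 = 22

E[X] = 22


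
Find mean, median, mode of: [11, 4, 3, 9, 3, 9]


Sorted: [3, 3, 4, 9, 9, 11]
Mean = 39/6 = 13/2
Median = 13/2
Freq: {11: 1, 4: 1, 3: 2, 9: 2}
Mode: [3, 9]

Mean=13/2, Median=13/2, Mode=[3, 9]


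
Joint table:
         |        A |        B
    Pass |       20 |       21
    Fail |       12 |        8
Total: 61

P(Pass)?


P(Pass) = (20+21)/61 = 41/61

P(Pass) = 41/61 ≈ 67.21%


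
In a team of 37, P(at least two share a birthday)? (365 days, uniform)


P(all different) = Π(365-i)/365 for i=0..36
= 0.151266
P(match) = 1 - 0.151266 = 0.848734

P ≈ 0.8487 ≈ 84.87%


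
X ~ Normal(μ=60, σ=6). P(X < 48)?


z = (48-60)/6 = -2.0
P(Z < -2.0) = 0.0228

P(X < 48) ≈ 0.0228


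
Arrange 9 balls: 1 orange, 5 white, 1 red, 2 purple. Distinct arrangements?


9!/(1!×5!×1!×2!) = 1512

1512


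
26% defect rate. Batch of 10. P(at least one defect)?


P(all good) = (37/50)^10 = 4808584372417849/97656250000000000
P(≥1 defect) = 92847665627582151/97656250000000000

P = 92847665627582151/97656250000000000 ≈ 95.08%


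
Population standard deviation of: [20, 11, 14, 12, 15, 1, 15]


Mean = 88/7
  (20-88/7)²=2704/49
  (11-88/7)²=121/49
  (14-88/7)²=100/49
  (12-88/7)²=16/49
  (15-88/7)²=289/49
  (1-88/7)²=6561/49
  (15-88/7)²=289/49
Σ(x-μ)² = 1440/7
σ² = (1440/7)/7 = 1440/49

σ = √(1440/49) ≈ 5.4210


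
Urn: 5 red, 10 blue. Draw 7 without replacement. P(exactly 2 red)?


Hypergeometric: C(5,2)×C(10,5)/C(15,7)
= 10×252/6435 = 56/143

P(X=2) = 56/143 ≈ 39.16%


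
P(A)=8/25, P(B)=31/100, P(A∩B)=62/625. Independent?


P(A)×P(B) = 62/625
P(A∩B) = 62/625
Equal ✓ → Independent

Yes, independent


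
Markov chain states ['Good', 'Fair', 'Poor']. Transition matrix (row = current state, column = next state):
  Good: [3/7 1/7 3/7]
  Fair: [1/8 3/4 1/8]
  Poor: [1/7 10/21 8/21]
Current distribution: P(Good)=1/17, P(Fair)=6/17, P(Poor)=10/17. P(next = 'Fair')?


P(next=Fair) = Σᵢ P(now=i)×P(i→Fair)
= 1/17×1/7 + 6/17×3/4 + 10/17×10/21
= 1/119 + 9/34 + 100/357 = 395/714

P = 395/714 ≈ 0.5532


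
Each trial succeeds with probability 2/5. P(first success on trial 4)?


Geometric: P(X=4) = (1-p)^(k-1)×p = (3/5)^3×2/5 = 54/625

P(X=4) = 54/625 ≈ 8.64%


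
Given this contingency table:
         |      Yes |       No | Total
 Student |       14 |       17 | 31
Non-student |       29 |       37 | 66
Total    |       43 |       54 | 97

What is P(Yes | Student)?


P(Yes | Student) = 14/(14+17) = 14/31

P(Yes|Student) = 14/31 ≈ 45.16%


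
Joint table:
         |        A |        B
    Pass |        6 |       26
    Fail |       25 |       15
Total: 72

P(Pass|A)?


P(Pass|A) = 6/(6+25) = 6/31

P = 6/31 ≈ 19.35%


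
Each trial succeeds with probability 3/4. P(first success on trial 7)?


Geometric: P(X=7) = (1-p)^(k-1)×p = (1/4)^6×3/4 = 3/16384

P(X=7) = 3/16384 ≈ 0.02%


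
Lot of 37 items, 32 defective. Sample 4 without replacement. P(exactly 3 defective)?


Hypergeometric: C(32,3)×C(5,1)/C(37,4)
= 4960×5/66045 = 4960/13209

P(X=3) = 4960/13209 ≈ 37.55%


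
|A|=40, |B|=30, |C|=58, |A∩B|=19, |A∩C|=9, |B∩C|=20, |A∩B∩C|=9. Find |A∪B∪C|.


|A∪B∪C| = 40+30+58-19-9-20+9 = 89

|A∪B∪C| = 89


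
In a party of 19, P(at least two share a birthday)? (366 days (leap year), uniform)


P(all different) = Π(366-i)/366 for i=0..18
= 0.621705
P(match) = 1 - 0.621705 = 0.378295

P ≈ 0.3783 ≈ 37.83%


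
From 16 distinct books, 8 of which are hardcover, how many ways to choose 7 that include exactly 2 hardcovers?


Choose 2 of the 8 hardcovers and 5 of the other 8 books:
C(8,2)×C(8,5) = 28×56 = 1568

1568


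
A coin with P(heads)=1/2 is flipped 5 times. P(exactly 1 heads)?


Binomial: P(X=1) = C(5,1)×p^1×(1-p)^4
= 5 × 1/2 × 1/16 = 5/32

P(X=1) = 5/32 ≈ 15.62%


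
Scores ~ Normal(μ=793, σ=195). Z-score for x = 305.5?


z = (x - μ)/σ = (305.5 - 793)/195 = -2.5

z = -2.5


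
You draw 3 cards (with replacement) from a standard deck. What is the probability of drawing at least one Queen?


P(not a Queen) = 48/52 = 12/13
P(none in 3 draws) = (12/13)^3 = 1728/2197
P(≥1 Queen) = 1 - 1728/2197 = 469/2197

P = 469/2197 ≈ 21.35%


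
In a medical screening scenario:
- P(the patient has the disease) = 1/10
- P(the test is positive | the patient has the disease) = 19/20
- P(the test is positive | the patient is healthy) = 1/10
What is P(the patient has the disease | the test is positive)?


Using Bayes' theorem:
P(A|B) = P(B|A)·P(A) / P(B)

P(the test is positive) = 19/20 × 1/10 + 1/10 × 9/10
= 19/200 + 9/100 = 37/200

P(the patient has the disease|the test is positive) = (19/200) / (37/200) = 19/37

P(the patient has the disease|the test is positive) = 19/37 ≈ 51.35%


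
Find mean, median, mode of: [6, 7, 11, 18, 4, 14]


Sorted: [4, 6, 7, 11, 14, 18]
Mean = 60/6 = 10
Median = 9
Freq: {6: 1, 7: 1, 11: 1, 18: 1, 4: 1, 14: 1}
Mode: No mode

Mean=10, Median=9, Mode=No mode


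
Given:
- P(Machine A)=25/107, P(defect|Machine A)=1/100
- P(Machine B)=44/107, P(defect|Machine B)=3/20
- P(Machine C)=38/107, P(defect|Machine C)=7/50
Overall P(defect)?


P(B) = Σ P(B|Aᵢ)×P(Aᵢ)
  1/100×25/107 = 1/428
  3/20×44/107 = 33/535
  7/50×38/107 = 133/2675
Sum = 1217/10700

P(defect) = 1217/10700 ≈ 11.37%


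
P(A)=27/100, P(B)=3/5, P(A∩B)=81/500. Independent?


P(A)×P(B) = 81/500
P(A∩B) = 81/500
Equal ✓ → Independent

Yes, independent


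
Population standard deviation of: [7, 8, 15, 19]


Mean = 49/4
  (7-49/4)²=441/16
  (8-49/4)²=289/16
  (15-49/4)²=121/16
  (19-49/4)²=729/16
Σ(x-μ)² = 395/4
σ² = (395/4)/4 = 395/16

σ = √(395/16) ≈ 4.9687


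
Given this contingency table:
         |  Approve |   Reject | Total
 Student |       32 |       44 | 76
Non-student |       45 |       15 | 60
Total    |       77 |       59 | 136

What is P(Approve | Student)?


P(Approve | Student) = 32/(32+44) = 32/76 = 8/19

P(Approve|Student) = 8/19 ≈ 42.11%


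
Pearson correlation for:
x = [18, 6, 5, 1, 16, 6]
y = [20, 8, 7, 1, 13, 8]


n=6, Σx=52, Σy=57, Σxy=700, Σx²=678, Σy²=747
r = (6×700 - 52×57)/√((6×678 - 52²)(6×747 - 57²))
= 1236/√(1364×1233) = 1236/√1681812 ≈ 1236/1296.8469 ≈ 0.9531

r ≈ 0.9531


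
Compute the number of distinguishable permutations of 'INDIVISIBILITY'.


Letters: 14, freq: {'I': 6, 'N': 1, 'D': 1, 'V': 1, 'S': 1, 'B': 1, 'L': 1, 'T': 1, 'Y': 1}
14!/(6!×1!×1!×1!×1!×1!×1!×1!×1!) = 87178291200/720 = 121080960

121080960


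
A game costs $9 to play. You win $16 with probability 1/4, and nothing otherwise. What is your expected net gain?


E[gain] = (16-9)×1/4 + (-9)×3/4
= 7/4 - 27/4 = -5

Expected net gain = $-5 ≈ $-5.00


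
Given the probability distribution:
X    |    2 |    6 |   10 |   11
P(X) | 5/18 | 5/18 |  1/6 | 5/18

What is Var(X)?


E[X] = 125/18
E[X²] = 1105/18
Var(X) = E[X²] - (E[X])² = 1105/18 - 15625/324 = 4265/324

Var(X) = 4265/324 ≈ 13.1636


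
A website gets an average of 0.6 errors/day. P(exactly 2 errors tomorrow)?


Poisson(λ=0.6): P(X=2) = e^(-λ)×λ^k/k!
= e^(-0.6) × 0.6^2 / 2!
≈ 0.5488116361 × 0.36 / 2 ≈ 0.098786

P(X=2) ≈ 0.098786 ≈ 9.88%


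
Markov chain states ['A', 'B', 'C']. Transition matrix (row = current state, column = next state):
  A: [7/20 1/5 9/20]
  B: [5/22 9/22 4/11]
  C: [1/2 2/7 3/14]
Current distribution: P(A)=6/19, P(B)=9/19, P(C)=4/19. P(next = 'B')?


P(next=B) = Σᵢ P(now=i)×P(i→B)
= 6/19×1/5 + 9/19×9/22 + 4/19×2/7
= 6/95 + 81/418 + 8/133 = 4639/14630

P = 4639/14630 ≈ 0.3171


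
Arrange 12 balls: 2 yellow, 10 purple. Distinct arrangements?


12!/(2!×10!) = 66

66


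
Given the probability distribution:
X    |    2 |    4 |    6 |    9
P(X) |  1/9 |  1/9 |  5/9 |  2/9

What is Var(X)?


E[X] = 6
E[X²] = 362/9
Var(X) = E[X²] - (E[X])² = 362/9 - 36 = 38/9

Var(X) = 38/9 ≈ 4.2222


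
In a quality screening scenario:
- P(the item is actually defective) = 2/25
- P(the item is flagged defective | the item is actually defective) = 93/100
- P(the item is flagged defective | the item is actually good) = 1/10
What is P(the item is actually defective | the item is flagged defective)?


Using Bayes' theorem:
P(A|B) = P(B|A)·P(A) / P(B)

P(the item is flagged defective) = 93/100 × 2/25 + 1/10 × 23/25
= 93/1250 + 23/250 = 104/625

P(the item is actually defective|the item is flagged defective) = (93/1250) / (104/625) = 93/208

P(the item is actually defective|the item is flagged defective) = 93/208 ≈ 44.71%


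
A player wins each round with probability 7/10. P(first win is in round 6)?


Geometric: P(X=6) = (1-p)^(k-1)×p = (3/10)^5×7/10 = 1701/1000000

P(X=6) = 1701/1000000 ≈ 0.17%


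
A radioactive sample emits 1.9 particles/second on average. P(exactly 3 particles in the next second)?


Poisson(λ=1.9): P(X=3) = e^(-λ)×λ^k/k!
= e^(-1.9) × 1.9^3 / 3!
≈ 0.1495686192 × 6.859 / 6 ≈ 0.170982

P(X=3) ≈ 0.170982 ≈ 17.10%


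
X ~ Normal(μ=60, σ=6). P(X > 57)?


z = (57-60)/6 = -0.5
P(X > 57) = 1 - P(Z ≤ -0.5) = 1 - 0.3085 = 0.6915

P(X > 57) ≈ 0.6915


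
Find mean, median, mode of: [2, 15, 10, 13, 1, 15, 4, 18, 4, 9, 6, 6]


Sorted: [1, 2, 4, 4, 6, 6, 9, 10, 13, 15, 15, 18]
Mean = 103/12
Median = 15/2
Freq: {2: 1, 15: 2, 10: 1, 13: 1, 1: 1, 4: 2, 18: 1, 9: 1, 6: 2}
Mode: [4, 6, 15]

Mean=103/12, Median=15/2, Mode=[4, 6, 15]


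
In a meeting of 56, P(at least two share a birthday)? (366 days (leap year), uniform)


P(all different) = Π(366-i)/366 for i=0..55
= 0.011818
P(match) = 1 - 0.011818 = 0.988182

P ≈ 0.9882 ≈ 98.82%


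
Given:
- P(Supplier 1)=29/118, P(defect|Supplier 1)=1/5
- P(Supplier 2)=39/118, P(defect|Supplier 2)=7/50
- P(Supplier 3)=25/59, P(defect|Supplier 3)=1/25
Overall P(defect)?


P(B) = Σ P(B|Aᵢ)×P(Aᵢ)
  1/5×29/118 = 29/590
  7/50×39/118 = 273/5900
  1/25×25/59 = 1/59
Sum = 663/5900

P(defect) = 663/5900 ≈ 11.24%


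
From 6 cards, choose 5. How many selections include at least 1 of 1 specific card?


Complement: C(6,5) - C(5,5) = 6 - 1 = 5

5


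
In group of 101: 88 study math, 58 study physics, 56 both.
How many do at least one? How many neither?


|A∪B| = 88+58-56 = 90
Neither = 101-90 = 11

At least one: 90; Neither: 11


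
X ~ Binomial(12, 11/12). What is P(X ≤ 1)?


P(X ≤ 1) = Σ P(X=i) for i=0..1
P(X=0) = 1/8916100448256
P(X=1) = 11/743008370688
Sum = 133/8916100448256

P(X ≤ 1) = 133/8916100448256 ≈ 0.00%


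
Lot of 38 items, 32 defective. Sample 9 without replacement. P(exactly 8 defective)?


Hypergeometric: C(32,8)×C(6,1)/C(38,9)
= 10518300×6/163011640 = 50895/131461

P(X=8) = 50895/131461 ≈ 38.71%


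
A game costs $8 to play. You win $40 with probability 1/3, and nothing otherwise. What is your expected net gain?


E[gain] = (40-8)×1/3 + (-8)×2/3
= 32/3 - 16/3 = 16/3

Expected net gain = $16/3 ≈ $5.33


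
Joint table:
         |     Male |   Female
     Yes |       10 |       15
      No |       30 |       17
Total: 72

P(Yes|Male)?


P(Yes|Male) = 10/(10+30) = 10/40 = 1/4

P = 1/4 ≈ 25.00%


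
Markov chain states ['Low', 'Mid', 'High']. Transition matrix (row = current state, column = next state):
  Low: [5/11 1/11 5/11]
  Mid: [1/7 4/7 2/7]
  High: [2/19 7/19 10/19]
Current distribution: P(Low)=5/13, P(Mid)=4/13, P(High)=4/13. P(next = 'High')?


P(next=High) = Σᵢ P(now=i)×P(i→High)
= 5/13×5/11 + 4/13×2/7 + 4/13×10/19
= 25/143 + 8/91 + 40/247 = 8077/19019

P = 8077/19019 ≈ 0.4247


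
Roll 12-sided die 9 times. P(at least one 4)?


P(no 4)^9 = (11/12)^9 = 2357947691/5159780352
P(≥1) = 1 - 2357947691/5159780352 = 2801832661/5159780352

P = 2801832661/5159780352 ≈ 54.30%


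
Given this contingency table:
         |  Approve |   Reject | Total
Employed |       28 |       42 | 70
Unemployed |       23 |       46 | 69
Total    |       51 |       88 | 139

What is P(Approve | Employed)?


P(Approve | Employed) = 28/(28+42) = 28/70 = 2/5

P(Approve|Employed) = 2/5 ≈ 40.00%


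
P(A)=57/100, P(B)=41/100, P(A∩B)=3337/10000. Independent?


P(A)×P(B) = 2337/10000
P(A∩B) = 3337/10000
Not equal → NOT independent

No, not independent


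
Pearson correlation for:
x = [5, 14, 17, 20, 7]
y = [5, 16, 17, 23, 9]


n=5, Σx=63, Σy=70, Σxy=1061, Σx²=959, Σy²=1180
r = (5×1061 - 63×70)/√((5×959 - 63²)(5×1180 - 70²))
= 895/√(826×1000) = 895/√826000 ≈ 895/908.8454 ≈ 0.9848

r ≈ 0.9848


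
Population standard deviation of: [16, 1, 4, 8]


Mean = 29/4
  (16-29/4)²=1225/16
  (1-29/4)²=625/16
  (4-29/4)²=169/16
  (8-29/4)²=9/16
Σ(x-μ)² = 507/4
σ² = (507/4)/4 = 507/16

σ = √(507/16) ≈ 5.6292


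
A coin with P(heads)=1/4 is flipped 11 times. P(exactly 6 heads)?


Binomial: P(X=6) = C(11,6)×p^6×(1-p)^5
= 462 × 1/4096 × 243/1024 = 56133/2097152

P(X=6) = 56133/2097152 ≈ 2.68%


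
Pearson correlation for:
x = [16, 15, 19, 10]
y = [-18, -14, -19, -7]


n=4, Σx=60, Σy=-58, Σxy=-929, Σx²=942, Σy²=930
r = (4×(-929) - 60×(-58))/√((4×942 - 60²)(4×930 - (-58)²))
= -236/√(168×356) = -236/√59808 ≈ -236/244.5567 ≈ -0.9650

r ≈ -0.9650


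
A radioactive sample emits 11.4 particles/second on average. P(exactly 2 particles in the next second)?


Poisson(λ=11.4): P(X=2) = e^(-λ)×λ^k/k!
= e^(-11.4) × 11.4^2 / 2!
≈ 1.119548484e-05 × 129.96 / 2 ≈ 0.000727

P(X=2) ≈ 0.000727 ≈ 0.07%


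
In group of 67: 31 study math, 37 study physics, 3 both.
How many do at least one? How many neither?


|A∪B| = 31+37-3 = 65
Neither = 67-65 = 2

At least one: 65; Neither: 2


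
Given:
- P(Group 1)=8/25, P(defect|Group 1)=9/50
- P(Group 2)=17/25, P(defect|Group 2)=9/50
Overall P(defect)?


P(B) = Σ P(B|Aᵢ)×P(Aᵢ)
  9/50×8/25 = 36/625
  9/50×17/25 = 153/1250
Sum = 9/50

P(defect) = 9/50 ≈ 18.00%


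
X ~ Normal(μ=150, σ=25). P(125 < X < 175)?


z₁=(125-150)/25=-1.0, z₂=(175-150)/25=1.0
P = Φ(1.0) - Φ(-1.0) = 0.841345 - 0.158655 = 0.682690 ≈ 0.6827

P(125 < X < 175) ≈ 0.6827


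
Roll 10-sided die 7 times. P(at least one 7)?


P(no 7)^7 = (9/10)^7 = 4782969/10000000
P(≥1) = 1 - 4782969/10000000 = 5217031/10000000

P = 5217031/10000000 ≈ 52.17%


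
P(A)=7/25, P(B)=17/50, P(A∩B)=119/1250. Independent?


P(A)×P(B) = 119/1250
P(A∩B) = 119/1250
Equal ✓ → Independent

Yes, independent


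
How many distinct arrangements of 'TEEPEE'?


Letters: 6, freq: {'T': 1, 'E': 4, 'P': 1}
6!/(1!×4!×1!) = 720/24 = 30

30


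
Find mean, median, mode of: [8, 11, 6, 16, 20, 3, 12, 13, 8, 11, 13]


Sorted: [3, 6, 8, 8, 11, 11, 12, 13, 13, 16, 20]
Mean = 121/11 = 11
Median = 11
Freq: {8: 2, 11: 2, 6: 1, 16: 1, 20: 1, 3: 1, 12: 1, 13: 2}
Mode: [8, 11, 13]

Mean=11, Median=11, Mode=[8, 11, 13]


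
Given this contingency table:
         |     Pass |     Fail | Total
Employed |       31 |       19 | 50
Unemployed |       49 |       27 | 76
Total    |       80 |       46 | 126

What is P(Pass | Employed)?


P(Pass | Employed) = 31/(31+19) = 31/50

P(Pass|Employed) = 31/50 ≈ 62.00%


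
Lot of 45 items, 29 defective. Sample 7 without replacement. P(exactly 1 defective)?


Hypergeometric: C(29,1)×C(16,6)/C(45,7)
= 29×8008/45379620 = 406/79335

P(X=1) = 406/79335 ≈ 0.51%


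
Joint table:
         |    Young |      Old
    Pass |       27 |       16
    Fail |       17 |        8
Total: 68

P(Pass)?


P(Pass) = (27+16)/68 = 43/68

P(Pass) = 43/68 ≈ 63.24%


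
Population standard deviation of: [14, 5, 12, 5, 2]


Mean = 38/5
  (14-38/5)²=1024/25
  (5-38/5)²=169/25
  (12-38/5)²=484/25
  (5-38/5)²=169/25
  (2-38/5)²=784/25
Σ(x-μ)² = 526/5
σ² = (526/5)/5 = 526/25

σ = √(526/25) ≈ 4.5869


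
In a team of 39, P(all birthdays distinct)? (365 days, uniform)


P(all different) = Π(365-i)/365 for i=0..38
= (365/365)×(364/365)×...×(327/365)
= 0.121780

P ≈ 0.1218 ≈ 12.18%


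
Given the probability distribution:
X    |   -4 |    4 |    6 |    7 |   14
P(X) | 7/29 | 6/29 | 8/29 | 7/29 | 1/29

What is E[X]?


E[X] = Σ x·P(X=x)
= (-4)×(7/29) + (4)×(6/29) + (6)×(8/29) + (7)×(7/29) + (14)×(1/29)
= 107/29

E[X] = 107/29


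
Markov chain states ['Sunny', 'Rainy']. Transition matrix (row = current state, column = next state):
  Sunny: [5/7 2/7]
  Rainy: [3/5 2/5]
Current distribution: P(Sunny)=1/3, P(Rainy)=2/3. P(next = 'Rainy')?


P(next=Rainy) = Σᵢ P(now=i)×P(i→Rainy)
= 1/3×2/7 + 2/3×2/5
= 2/21 + 4/15 = 38/105

P = 38/105 ≈ 0.3619


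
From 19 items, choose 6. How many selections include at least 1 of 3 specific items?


Complement: C(19,6) - C(16,6) = 27132 - 8008 = 19124

19124


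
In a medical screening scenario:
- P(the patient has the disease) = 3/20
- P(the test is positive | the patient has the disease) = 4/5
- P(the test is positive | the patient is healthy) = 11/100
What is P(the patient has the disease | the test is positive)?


Using Bayes' theorem:
P(A|B) = P(B|A)·P(A) / P(B)

P(the test is positive) = 4/5 × 3/20 + 11/100 × 17/20
= 3/25 + 187/2000 = 427/2000

P(the patient has the disease|the test is positive) = (3/25) / (427/2000) = 240/427

P(the patient has the disease|the test is positive) = 240/427 ≈ 56.21%


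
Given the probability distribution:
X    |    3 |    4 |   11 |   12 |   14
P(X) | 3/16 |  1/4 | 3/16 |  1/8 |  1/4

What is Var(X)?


E[X] = 69/8
E[X²] = 763/8
Var(X) = E[X²] - (E[X])² = 763/8 - 4761/64 = 1343/64

Var(X) = 1343/64 ≈ 20.9844


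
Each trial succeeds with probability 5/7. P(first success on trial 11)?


Geometric: P(X=11) = (1-p)^(k-1)×p = (2/7)^10×5/7 = 5120/1977326743

P(X=11) = 5120/1977326743 ≈ 0.00%


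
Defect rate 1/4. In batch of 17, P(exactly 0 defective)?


Binomial: P(X=0) = C(17,0)×p^0×(1-p)^17
= 1 × 1 × 129140163/17179869184 = 129140163/17179869184

P(X=0) = 129140163/17179869184 ≈ 0.75%


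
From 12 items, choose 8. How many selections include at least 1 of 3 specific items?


Complement: C(12,8) - C(9,8) = 495 - 9 = 486

486


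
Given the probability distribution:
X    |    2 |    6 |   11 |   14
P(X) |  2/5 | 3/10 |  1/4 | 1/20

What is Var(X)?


E[X] = 121/20
E[X²] = 1049/20
Var(X) = E[X²] - (E[X])² = 1049/20 - 14641/400 = 6339/400

Var(X) = 6339/400 ≈ 15.8475


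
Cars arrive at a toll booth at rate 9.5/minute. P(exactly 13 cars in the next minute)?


Poisson(λ=9.5): P(X=13) = e^(-λ)×λ^k/k!
= e^(-9.5) × 9.5^13 / 13!
≈ 7.485182989e-05 × 5.1334208328e+12 / 6227020800 ≈ 0.061706

P(X=13) ≈ 0.061706 ≈ 6.17%


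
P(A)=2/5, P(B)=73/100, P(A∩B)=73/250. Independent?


P(A)×P(B) = 73/250
P(A∩B) = 73/250
Equal ✓ → Independent

Yes, independent


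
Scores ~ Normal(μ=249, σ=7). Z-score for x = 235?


z = (x - μ)/σ = (235 - 249)/7 = -2.0

z = -2.0


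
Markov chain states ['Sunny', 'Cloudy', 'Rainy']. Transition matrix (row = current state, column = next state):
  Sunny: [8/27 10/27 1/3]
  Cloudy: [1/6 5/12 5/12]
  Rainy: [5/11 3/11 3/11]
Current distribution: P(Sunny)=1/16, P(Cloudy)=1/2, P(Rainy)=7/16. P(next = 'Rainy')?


P(next=Rainy) = Σᵢ P(now=i)×P(i→Rainy)
= 1/16×1/3 + 1/2×5/12 + 7/16×3/11
= 1/48 + 5/24 + 21/176 = 23/66

P = 23/66 ≈ 0.3485


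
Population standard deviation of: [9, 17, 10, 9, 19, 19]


Mean = 83/6
  (9-83/6)²=841/36
  (17-83/6)²=361/36
  (10-83/6)²=529/36
  (9-83/6)²=841/36
  (19-83/6)²=961/36
  (19-83/6)²=961/36
Σ(x-μ)² = 749/6
σ² = (749/6)/6 = 749/36

σ = √(749/36) ≈ 4.5613


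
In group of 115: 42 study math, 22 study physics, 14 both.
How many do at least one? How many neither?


|A∪B| = 42+22-14 = 50
Neither = 115-50 = 65

At least one: 50; Neither: 65


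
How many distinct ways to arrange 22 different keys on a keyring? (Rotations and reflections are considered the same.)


Free circular arrangements: rotations and reflections both identified.
(n-1)!/2 = 21!/2 = 51090942171709440000/2 = 25545471085854720000

25545471085854720000


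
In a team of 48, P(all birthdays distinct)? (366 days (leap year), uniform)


P(all different) = Π(366-i)/366 for i=0..47
= (366/366)×(365/366)×...×(319/366)
= 0.039768

P ≈ 0.0398 ≈ 3.98%


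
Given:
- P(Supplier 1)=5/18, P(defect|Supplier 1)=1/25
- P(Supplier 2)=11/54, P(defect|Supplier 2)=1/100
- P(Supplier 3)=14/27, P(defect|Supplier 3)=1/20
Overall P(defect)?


P(B) = Σ P(B|Aᵢ)×P(Aᵢ)
  1/25×5/18 = 1/90
  1/100×11/54 = 11/5400
  1/20×14/27 = 7/270
Sum = 211/5400

P(defect) = 211/5400 ≈ 3.91%


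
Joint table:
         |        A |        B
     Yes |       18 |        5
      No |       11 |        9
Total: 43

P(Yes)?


P(Yes) = (18+5)/43 = 23/43

P(Yes) = 23/43 ≈ 53.49%


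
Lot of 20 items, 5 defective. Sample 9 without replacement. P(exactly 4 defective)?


Hypergeometric: C(5,4)×C(15,5)/C(20,9)
= 5×3003/167960 = 231/2584

P(X=4) = 231/2584 ≈ 8.94%


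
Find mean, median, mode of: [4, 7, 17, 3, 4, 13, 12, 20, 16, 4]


Sorted: [3, 4, 4, 4, 7, 12, 13, 16, 17, 20]
Mean = 100/10 = 10
Median = 19/2
Freq: {4: 3, 7: 1, 17: 1, 3: 1, 13: 1, 12: 1, 20: 1, 16: 1}
Mode: [4]

Mean=10, Median=19/2, Mode=4


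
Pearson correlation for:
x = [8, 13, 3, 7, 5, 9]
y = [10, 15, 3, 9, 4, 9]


n=6, Σx=45, Σy=50, Σxy=448, Σx²=397, Σy²=512
r = (6×448 - 45×50)/√((6×397 - 45²)(6×512 - 50²))
= 438/√(357×572) = 438/√204204 ≈ 438/451.8894 ≈ 0.9693

r ≈ 0.9693


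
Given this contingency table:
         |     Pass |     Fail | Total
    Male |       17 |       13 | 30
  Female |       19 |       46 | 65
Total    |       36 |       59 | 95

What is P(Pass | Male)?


P(Pass | Male) = 17/(17+13) = 17/30

P(Pass|Male) = 17/30 ≈ 56.67%


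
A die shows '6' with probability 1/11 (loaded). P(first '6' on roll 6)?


Geometric: P(X=6) = (1-p)^(k-1)×p = (10/11)^5×1/11 = 100000/1771561

P(X=6) = 100000/1771561 ≈ 5.64%


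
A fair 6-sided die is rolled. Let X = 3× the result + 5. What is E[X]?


E[die] = (1+6)/2 = 7/2
E[X] = 3×7/2 + 5 = 31/2

E[X] = 31/2


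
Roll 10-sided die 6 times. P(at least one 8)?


P(no 8)^6 = (9/10)^6 = 531441/1000000
P(≥1) = 1 - 531441/1000000 = 468559/1000000

P = 468559/1000000 ≈ 46.86%


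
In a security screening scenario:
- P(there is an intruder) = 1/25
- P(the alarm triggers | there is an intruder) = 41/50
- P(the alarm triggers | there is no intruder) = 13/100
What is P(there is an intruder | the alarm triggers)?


Using Bayes' theorem:
P(A|B) = P(B|A)·P(A) / P(B)

P(the alarm triggers) = 41/50 × 1/25 + 13/100 × 24/25
= 41/1250 + 78/625 = 197/1250

P(there is an intruder|the alarm triggers) = (41/1250) / (197/1250) = 41/197

P(there is an intruder|the alarm triggers) = 41/197 ≈ 20.81%


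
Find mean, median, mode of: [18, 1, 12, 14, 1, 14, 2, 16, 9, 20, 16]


Sorted: [1, 1, 2, 9, 12, 14, 14, 16, 16, 18, 20]
Mean = 123/11
Median = 14
Freq: {18: 1, 1: 2, 12: 1, 14: 2, 2: 1, 16: 2, 9: 1, 20: 1}
Mode: [1, 14, 16]

Mean=123/11, Median=14, Mode=[1, 14, 16]


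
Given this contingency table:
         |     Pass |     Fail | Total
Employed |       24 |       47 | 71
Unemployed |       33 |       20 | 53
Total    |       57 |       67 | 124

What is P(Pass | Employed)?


P(Pass | Employed) = 24/(24+47) = 24/71

P(Pass|Employed) = 24/71 ≈ 33.80%


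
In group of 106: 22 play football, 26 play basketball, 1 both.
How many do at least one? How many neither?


|A∪B| = 22+26-1 = 47
Neither = 106-47 = 59

At least one: 47; Neither: 59


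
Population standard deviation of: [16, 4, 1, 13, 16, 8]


Mean = 58/6 = 29/3
  (16-29/3)²=361/9
  (4-29/3)²=289/9
  (1-29/3)²=676/9
  (13-29/3)²=100/9
  (16-29/3)²=361/9
  (8-29/3)²=25/9
Σ(x-μ)² = 604/3
σ² = (604/3)/6 = 302/9

σ = √(302/9) ≈ 5.7927


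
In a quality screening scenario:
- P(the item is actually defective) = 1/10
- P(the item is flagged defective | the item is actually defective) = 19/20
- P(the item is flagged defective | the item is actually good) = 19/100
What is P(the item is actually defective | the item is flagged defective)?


Using Bayes' theorem:
P(A|B) = P(B|A)·P(A) / P(B)

P(the item is flagged defective) = 19/20 × 1/10 + 19/100 × 9/10
= 19/200 + 171/1000 = 133/500

P(the item is actually defective|the item is flagged defective) = (19/200) / (133/500) = 5/14

P(the item is actually defective|the item is flagged defective) = 5/14 ≈ 35.71%


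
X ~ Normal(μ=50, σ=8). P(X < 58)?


z = (58-50)/8 = 1.0
P(Z < 1.0) = 0.8413

P(X < 58) ≈ 0.8413


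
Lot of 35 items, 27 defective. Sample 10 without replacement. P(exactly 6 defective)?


Hypergeometric: C(27,6)×C(8,4)/C(35,10)
= 296010×70/183579396 = 1725/15283

P(X=6) = 1725/15283 ≈ 11.29%


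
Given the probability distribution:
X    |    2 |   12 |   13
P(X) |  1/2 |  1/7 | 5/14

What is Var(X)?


E[X] = 103/14
E[X²] = 1161/14
Var(X) = E[X²] - (E[X])² = 1161/14 - 10609/196 = 5645/196

Var(X) = 5645/196 ≈ 28.8010


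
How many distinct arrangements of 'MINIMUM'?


Letters: 7, freq: {'M': 3, 'I': 2, 'N': 1, 'U': 1}
7!/(3!×2!×1!×1!) = 5040/12 = 420

420


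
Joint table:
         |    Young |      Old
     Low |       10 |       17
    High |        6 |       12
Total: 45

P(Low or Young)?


P(Low∨Young) = P(Low) + P(Young) - P(Low∧Young)
= (27 + 16 - 10)/45 = 33/45 = 11/15

P = 11/15 ≈ 73.33%


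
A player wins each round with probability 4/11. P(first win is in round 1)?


Geometric: P(X=1) = (1-p)^(k-1)×p = (7/11)^0×4/11 = 4/11

P(X=1) = 4/11 ≈ 36.36%


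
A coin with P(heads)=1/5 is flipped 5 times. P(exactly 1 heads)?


Binomial: P(X=1) = C(5,1)×p^1×(1-p)^4
= 5 × 1/5 × 256/625 = 256/625

P(X=1) = 256/625 ≈ 40.96%


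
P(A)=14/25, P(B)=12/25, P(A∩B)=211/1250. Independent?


P(A)×P(B) = 168/625
P(A∩B) = 211/1250
Not equal → NOT independent

No, not independent


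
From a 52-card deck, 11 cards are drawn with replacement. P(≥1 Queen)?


P(not a Queen) = 48/52 = 12/13
P(none in 11 draws) = (12/13)^11 = 743008370688/1792160394037
P(≥1 Queen) = 1 - 743008370688/1792160394037 = 1049152023349/1792160394037

P = 1049152023349/1792160394037 ≈ 58.54%


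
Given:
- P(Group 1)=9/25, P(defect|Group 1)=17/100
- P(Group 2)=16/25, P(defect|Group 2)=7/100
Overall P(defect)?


P(B) = Σ P(B|Aᵢ)×P(Aᵢ)
  17/100×9/25 = 153/2500
  7/100×16/25 = 28/625
Sum = 53/500

P(defect) = 53/500 ≈ 10.60%


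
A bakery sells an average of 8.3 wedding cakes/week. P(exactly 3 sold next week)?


Poisson(λ=8.3): P(X=3) = e^(-λ)×λ^k/k!
= e^(-8.3) × 8.3^3 / 3!
≈ 0.0002485168271 × 571.787 / 6 ≈ 0.023683

P(X=3) ≈ 0.023683 ≈ 2.37%


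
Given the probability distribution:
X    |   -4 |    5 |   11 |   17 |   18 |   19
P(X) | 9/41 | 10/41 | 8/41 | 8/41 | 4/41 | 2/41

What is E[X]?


E[X] = Σ x·P(X=x)
= (-4)×(9/41) + (5)×(10/41) + (11)×(8/41) + (17)×(8/41) + (18)×(4/41) + (19)×(2/41)
= 348/41

E[X] = 348/41


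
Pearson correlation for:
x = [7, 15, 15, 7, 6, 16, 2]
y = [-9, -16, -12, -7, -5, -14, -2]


n=7, Σx=68, Σy=-65, Σxy=-790, Σx²=844, Σy²=755
r = (7×(-790) - 68×(-65))/√((7×844 - 68²)(7×755 - (-65)²))
= -1110/√(1284×1060) = -1110/√1361040 ≈ -1110/1166.6362 ≈ -0.9515

r ≈ -0.9515


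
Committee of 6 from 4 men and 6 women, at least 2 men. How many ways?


Count by #men:
  2M,4W: C(4,2)×C(6,4)=90
  3M,3W: C(4,3)×C(6,3)=80
  4M,2W: C(4,4)×C(6,2)=15
Total = 185

185


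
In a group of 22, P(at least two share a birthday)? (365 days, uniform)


P(all different) = Π(365-i)/365 for i=0..21
= 0.524305
P(match) = 1 - 0.524305 = 0.475695

P ≈ 0.4757 ≈ 47.57%


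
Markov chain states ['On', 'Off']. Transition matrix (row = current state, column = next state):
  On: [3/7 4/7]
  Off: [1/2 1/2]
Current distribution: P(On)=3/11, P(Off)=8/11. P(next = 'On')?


P(next=On) = Σᵢ P(now=i)×P(i→On)
= 3/11×3/7 + 8/11×1/2
= 9/77 + 4/11 = 37/77

P = 37/77 ≈ 0.4805


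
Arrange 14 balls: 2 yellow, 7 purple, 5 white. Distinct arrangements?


14!/(2!×7!×5!) = 72072

72072


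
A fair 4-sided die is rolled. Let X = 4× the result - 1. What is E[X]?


E[die] = (1+4)/2 = 5/2
E[X] = 4×5/2 - 1 = 9

E[X] = 9


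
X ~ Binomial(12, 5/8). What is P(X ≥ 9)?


P(X ≥ 9) = Σ P(X=i) for i=9..12
P(X=9) = 2900390625/17179869184
P(X=10) = 2900390625/34359738368
P(X=11) = 439453125/17179869184
P(X=12) = 244140625/68719476736
Sum = 19404296875/68719476736

P(X ≥ 9) = 19404296875/68719476736 ≈ 28.24%


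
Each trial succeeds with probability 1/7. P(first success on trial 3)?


Geometric: P(X=3) = (1-p)^(k-1)×p = (6/7)^2×1/7 = 36/343

P(X=3) = 36/343 ≈ 10.50%


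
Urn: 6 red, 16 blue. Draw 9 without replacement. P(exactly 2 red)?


Hypergeometric: C(6,2)×C(16,7)/C(22,9)
= 15×11440/497420 = 780/2261

P(X=2) = 780/2261 ≈ 34.50%


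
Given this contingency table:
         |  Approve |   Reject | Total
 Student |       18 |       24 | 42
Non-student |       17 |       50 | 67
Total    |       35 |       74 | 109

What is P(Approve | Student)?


P(Approve | Student) = 18/(18+24) = 18/42 = 3/7

P(Approve|Student) = 3/7 ≈ 42.86%


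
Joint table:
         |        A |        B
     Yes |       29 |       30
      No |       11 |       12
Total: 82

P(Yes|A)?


P(Yes|A) = 29/(29+11) = 29/40

P = 29/40 ≈ 72.50%


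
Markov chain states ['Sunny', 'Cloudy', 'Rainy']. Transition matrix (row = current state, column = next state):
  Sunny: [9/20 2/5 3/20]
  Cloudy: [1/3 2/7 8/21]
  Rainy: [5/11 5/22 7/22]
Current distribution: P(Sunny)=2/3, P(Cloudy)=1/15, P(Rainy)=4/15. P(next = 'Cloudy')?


P(next=Cloudy) = Σᵢ P(now=i)×P(i→Cloudy)
= 2/3×2/5 + 1/15×2/7 + 4/15×5/22
= 4/15 + 2/105 + 2/33 = 80/231

P = 80/231 ≈ 0.3463


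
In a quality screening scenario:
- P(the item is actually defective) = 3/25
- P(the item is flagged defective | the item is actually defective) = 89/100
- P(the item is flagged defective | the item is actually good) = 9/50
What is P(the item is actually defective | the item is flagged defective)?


Using Bayes' theorem:
P(A|B) = P(B|A)·P(A) / P(B)

P(the item is flagged defective) = 89/100 × 3/25 + 9/50 × 22/25
= 267/2500 + 99/625 = 663/2500

P(the item is actually defective|the item is flagged defective) = (267/2500) / (663/2500) = 89/221

P(the item is actually defective|the item is flagged defective) = 89/221 ≈ 40.27%


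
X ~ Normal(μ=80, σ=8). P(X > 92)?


z = (92-80)/8 = 1.5
P(X > 92) = 1 - P(Z ≤ 1.5) = 1 - 0.9332 = 0.0668

P(X > 92) ≈ 0.0668


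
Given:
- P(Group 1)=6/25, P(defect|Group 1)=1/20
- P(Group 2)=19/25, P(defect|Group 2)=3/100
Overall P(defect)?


P(B) = Σ P(B|Aᵢ)×P(Aᵢ)
  1/20×6/25 = 3/250
  3/100×19/25 = 57/2500
Sum = 87/2500

P(defect) = 87/2500 ≈ 3.48%


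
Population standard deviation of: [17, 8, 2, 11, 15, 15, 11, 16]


Mean = 95/8
  (17-95/8)²=1681/64
  (8-95/8)²=961/64
  (2-95/8)²=6241/64
  (11-95/8)²=49/64
  (15-95/8)²=625/64
  (15-95/8)²=625/64
  (11-95/8)²=49/64
  (16-95/8)²=1089/64
Σ(x-μ)² = 1415/8
σ² = (1415/8)/8 = 1415/64

σ = √(1415/64) ≈ 4.7021


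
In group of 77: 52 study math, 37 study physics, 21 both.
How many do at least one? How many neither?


|A∪B| = 52+37-21 = 68
Neither = 77-68 = 9

At least one: 68; Neither: 9


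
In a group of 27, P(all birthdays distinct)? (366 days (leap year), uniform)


P(all different) = Π(366-i)/366 for i=0..26
= (366/366)×(365/366)×...×(340/366)
= 0.374173

P ≈ 0.3742 ≈ 37.42%


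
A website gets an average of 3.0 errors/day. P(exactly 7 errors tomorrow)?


Poisson(λ=3.0): P(X=7) = e^(-λ)×λ^k/k!
= e^(-3.0) × 3.0^7 / 7!
≈ 0.04978706837 × 2187 / 5040 ≈ 0.021604

P(X=7) ≈ 0.021604 ≈ 2.16%


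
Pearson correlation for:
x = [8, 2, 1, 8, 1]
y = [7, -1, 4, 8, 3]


n=5, Σx=20, Σy=21, Σxy=125, Σx²=134, Σy²=139
r = (5×125 - 20×21)/√((5×134 - 20²)(5×139 - 21²))
= 205/√(270×254) = 205/√68580 ≈ 205/261.8778 ≈ 0.7828

r ≈ 0.7828


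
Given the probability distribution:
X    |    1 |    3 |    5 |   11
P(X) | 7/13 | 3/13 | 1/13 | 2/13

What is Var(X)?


E[X] = 43/13
E[X²] = 301/13
Var(X) = E[X²] - (E[X])² = 301/13 - 1849/169 = 2064/169

Var(X) = 2064/169 ≈ 12.2130


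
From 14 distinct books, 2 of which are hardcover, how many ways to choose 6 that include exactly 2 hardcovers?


Choose 2 of the 2 hardcovers and 4 of the other 12 books:
C(2,2)×C(12,4) = 1×495 = 495

495


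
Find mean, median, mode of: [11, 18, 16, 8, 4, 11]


Sorted: [4, 8, 11, 11, 16, 18]
Mean = 68/6 = 34/3
Median = 11
Freq: {11: 2, 18: 1, 16: 1, 8: 1, 4: 1}
Mode: [11]

Mean=34/3, Median=11, Mode=11


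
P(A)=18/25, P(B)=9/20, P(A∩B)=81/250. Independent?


P(A)×P(B) = 81/250
P(A∩B) = 81/250
Equal ✓ → Independent

Yes, independent


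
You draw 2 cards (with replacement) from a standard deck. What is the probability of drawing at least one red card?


P(not a red card) = 26/52 = 1/2
P(none in 2 draws) = (1/2)^2 = 1/4
P(≥1 red card) = 1 - 1/4 = 3/4

P = 3/4 ≈ 75.00%


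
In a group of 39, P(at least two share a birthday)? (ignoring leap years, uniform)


P(all different) = Π(365-i)/365 for i=0..38
= 0.121780
P(match) = 1 - 0.121780 = 0.878220

P ≈ 0.8782 ≈ 87.82%


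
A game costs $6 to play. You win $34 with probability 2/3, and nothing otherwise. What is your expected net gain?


E[gain] = (34-6)×2/3 + (-6)×1/3
= 56/3 - 2 = 50/3

Expected net gain = $50/3 ≈ $16.67


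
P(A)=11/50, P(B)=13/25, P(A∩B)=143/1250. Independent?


P(A)×P(B) = 143/1250
P(A∩B) = 143/1250
Equal ✓ → Independent

Yes, independent


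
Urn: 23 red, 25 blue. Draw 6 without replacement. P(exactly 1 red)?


Hypergeometric: C(23,1)×C(25,5)/C(48,6)
= 23×53130/12271512 = 805/8084

P(X=1) = 805/8084 ≈ 9.96%


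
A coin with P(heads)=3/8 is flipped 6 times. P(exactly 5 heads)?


Binomial: P(X=5) = C(6,5)×p^5×(1-p)^1
= 6 × 243/32768 × 5/8 = 3645/131072

P(X=5) = 3645/131072 ≈ 2.78%


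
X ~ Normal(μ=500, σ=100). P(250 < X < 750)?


z₁=(250-500)/100=-2.5, z₂=(750-500)/100=2.5
P = Φ(2.5) - Φ(-2.5) = 0.993790 - 0.006210 = 0.987580 ≈ 0.9876

P(250 < X < 750) ≈ 0.9876


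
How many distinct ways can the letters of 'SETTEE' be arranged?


Letters: 6, freq: {'S': 1, 'E': 3, 'T': 2}
6!/(1!×3!×2!) = 720/12 = 60

60


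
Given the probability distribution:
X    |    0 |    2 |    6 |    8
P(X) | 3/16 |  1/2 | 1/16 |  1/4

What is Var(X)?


E[X] = 27/8
E[X²] = 81/4
Var(X) = E[X²] - (E[X])² = 81/4 - 729/64 = 567/64

Var(X) = 567/64 ≈ 8.8594


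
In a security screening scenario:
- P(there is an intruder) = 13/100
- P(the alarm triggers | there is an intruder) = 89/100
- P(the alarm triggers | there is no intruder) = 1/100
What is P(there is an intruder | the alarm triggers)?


Using Bayes' theorem:
P(A|B) = P(B|A)·P(A) / P(B)

P(the alarm triggers) = 89/100 × 13/100 + 1/100 × 87/100
= 1157/10000 + 87/10000 = 311/2500

P(there is an intruder|the alarm triggers) = (1157/10000) / (311/2500) = 1157/1244

P(there is an intruder|the alarm triggers) = 1157/1244 ≈ 93.01%


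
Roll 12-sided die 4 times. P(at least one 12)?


P(no 12)^4 = (11/12)^4 = 14641/20736
P(≥1) = 1 - 14641/20736 = 6095/20736

P = 6095/20736 ≈ 29.39%


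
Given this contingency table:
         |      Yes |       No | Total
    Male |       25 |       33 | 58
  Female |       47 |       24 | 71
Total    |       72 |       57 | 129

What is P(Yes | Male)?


P(Yes | Male) = 25/(25+33) = 25/58

P(Yes|Male) = 25/58 ≈ 43.10%


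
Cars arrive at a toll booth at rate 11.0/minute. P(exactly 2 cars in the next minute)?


Poisson(λ=11.0): P(X=2) = e^(-λ)×λ^k/k!
= e^(-11.0) × 11.0^2 / 2!
≈ 1.670170079e-05 × 121 / 2 ≈ 0.001010

P(X=2) ≈ 0.001010 ≈ 0.10%


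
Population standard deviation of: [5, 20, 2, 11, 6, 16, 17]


Mean = 77/7 = 11
  (5-11)²=36
  (20-11)²=81
  (2-11)²=81
  (11-11)²=0
  (6-11)²=25
  (16-11)²=25
  (17-11)²=36
Σ(x-μ)² = 284
σ² = 284/7

σ = √(284/7) ≈ 6.3696


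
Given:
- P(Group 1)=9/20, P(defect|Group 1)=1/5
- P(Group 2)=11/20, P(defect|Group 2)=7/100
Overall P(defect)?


P(B) = Σ P(B|Aᵢ)×P(Aᵢ)
  1/5×9/20 = 9/100
  7/100×11/20 = 77/2000
Sum = 257/2000

P(defect) = 257/2000 ≈ 12.85%


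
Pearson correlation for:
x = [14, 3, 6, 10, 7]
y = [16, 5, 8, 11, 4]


n=5, Σx=40, Σy=44, Σxy=425, Σx²=390, Σy²=482
r = (5×425 - 40×44)/√((5×390 - 40²)(5×482 - 44²))
= 365/√(350×474) = 365/√165900 ≈ 365/407.3082 ≈ 0.8961

r ≈ 0.8961


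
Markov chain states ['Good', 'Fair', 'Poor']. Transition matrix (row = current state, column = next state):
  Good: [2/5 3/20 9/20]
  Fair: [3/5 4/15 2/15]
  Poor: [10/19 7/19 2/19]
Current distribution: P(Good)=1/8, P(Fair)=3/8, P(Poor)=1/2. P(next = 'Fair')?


P(next=Fair) = Σᵢ P(now=i)×P(i→Fair)
= 1/8×3/20 + 3/8×4/15 + 1/2×7/19
= 3/160 + 1/10 + 7/38 = 921/3040

P = 921/3040 ≈ 0.3030


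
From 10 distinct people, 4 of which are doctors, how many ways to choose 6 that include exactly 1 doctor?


Choose 1 of the 4 doctors and 5 of the other 6 people:
C(4,1)×C(6,5) = 4×6 = 24

24


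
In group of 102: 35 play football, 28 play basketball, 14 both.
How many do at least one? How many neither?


|A∪B| = 35+28-14 = 49
Neither = 102-49 = 53

At least one: 49; Neither: 53


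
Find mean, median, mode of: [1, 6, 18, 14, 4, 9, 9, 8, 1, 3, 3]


Sorted: [1, 1, 3, 3, 4, 6, 8, 9, 9, 14, 18]
Mean = 76/11
Median = 6
Freq: {1: 2, 6: 1, 18: 1, 14: 1, 4: 1, 9: 2, 8: 1, 3: 2}
Mode: [1, 3, 9]

Mean=76/11, Median=6, Mode=[1, 3, 9]


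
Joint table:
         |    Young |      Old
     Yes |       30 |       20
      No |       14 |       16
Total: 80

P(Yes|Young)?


P(Yes|Young) = 30/(30+14) = 30/44 = 15/22

P = 15/22 ≈ 68.18%


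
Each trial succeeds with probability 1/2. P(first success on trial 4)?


Geometric: P(X=4) = (1-p)^(k-1)×p = (1/2)^3×1/2 = 1/16

P(X=4) = 1/16 ≈ 6.25%


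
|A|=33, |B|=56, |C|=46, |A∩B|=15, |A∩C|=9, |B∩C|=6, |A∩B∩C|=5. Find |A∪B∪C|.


|A∪B∪C| = 33+56+46-15-9-6+5 = 110

|A∪B∪C| = 110
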